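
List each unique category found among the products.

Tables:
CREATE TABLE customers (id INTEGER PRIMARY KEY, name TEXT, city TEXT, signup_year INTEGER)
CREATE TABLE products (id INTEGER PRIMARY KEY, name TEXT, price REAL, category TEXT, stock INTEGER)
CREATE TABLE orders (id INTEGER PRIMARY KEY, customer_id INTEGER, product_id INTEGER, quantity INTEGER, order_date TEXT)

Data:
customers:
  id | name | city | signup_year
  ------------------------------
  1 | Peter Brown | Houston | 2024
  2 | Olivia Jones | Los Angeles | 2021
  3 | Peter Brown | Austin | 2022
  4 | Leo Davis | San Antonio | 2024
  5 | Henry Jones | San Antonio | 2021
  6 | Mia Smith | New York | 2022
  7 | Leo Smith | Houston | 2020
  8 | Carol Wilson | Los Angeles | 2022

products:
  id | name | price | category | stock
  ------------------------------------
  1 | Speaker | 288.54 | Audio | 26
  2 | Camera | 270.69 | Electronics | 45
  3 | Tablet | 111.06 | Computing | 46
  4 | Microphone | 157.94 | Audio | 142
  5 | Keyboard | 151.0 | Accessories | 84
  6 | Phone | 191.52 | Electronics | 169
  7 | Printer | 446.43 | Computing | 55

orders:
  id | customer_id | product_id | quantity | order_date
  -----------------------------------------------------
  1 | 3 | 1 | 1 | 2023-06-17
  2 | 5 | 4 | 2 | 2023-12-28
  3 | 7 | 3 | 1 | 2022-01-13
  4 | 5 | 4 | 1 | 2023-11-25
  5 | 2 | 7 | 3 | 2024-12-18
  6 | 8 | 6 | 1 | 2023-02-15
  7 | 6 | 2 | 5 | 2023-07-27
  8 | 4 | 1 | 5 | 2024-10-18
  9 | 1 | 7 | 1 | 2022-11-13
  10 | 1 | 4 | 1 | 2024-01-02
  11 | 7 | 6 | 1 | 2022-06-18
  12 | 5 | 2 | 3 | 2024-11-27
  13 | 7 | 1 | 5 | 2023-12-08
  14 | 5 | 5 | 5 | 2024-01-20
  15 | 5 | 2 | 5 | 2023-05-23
SELECT DISTINCT category FROM products

Execution result:
category
Audio
Electronics
Computing
Accessories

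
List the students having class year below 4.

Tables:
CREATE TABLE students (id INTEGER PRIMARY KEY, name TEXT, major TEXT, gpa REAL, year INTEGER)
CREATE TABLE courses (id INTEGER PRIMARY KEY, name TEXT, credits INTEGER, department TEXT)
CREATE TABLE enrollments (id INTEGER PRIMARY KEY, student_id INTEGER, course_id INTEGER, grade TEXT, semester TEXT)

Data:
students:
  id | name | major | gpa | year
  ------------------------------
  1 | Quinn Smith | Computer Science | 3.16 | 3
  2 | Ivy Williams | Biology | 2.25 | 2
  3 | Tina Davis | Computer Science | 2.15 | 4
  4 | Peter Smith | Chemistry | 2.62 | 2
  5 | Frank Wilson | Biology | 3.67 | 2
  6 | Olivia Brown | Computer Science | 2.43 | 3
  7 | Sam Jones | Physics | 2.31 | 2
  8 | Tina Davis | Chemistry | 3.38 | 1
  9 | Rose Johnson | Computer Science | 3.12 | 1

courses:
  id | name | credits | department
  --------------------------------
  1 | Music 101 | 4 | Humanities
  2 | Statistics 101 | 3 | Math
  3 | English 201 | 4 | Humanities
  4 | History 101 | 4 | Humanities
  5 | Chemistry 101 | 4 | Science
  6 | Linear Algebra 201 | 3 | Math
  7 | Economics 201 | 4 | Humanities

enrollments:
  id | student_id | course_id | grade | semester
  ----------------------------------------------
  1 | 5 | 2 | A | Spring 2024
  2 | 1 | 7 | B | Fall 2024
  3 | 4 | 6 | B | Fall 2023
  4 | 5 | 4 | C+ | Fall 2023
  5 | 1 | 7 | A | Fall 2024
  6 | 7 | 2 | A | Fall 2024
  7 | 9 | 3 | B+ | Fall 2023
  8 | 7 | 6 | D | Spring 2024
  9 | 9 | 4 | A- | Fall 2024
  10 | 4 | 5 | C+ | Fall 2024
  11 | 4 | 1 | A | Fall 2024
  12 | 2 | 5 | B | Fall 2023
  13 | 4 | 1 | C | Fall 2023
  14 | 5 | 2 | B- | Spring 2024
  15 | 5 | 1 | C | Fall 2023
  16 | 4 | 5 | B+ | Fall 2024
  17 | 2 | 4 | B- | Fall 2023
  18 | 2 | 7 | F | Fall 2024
SELECT name, year FROM students WHERE year < 4

Execution result:
name | year
Quinn Smith | 3
Ivy Williams | 2
Peter Smith | 2
Frank Wilson | 2
Olivia Brown | 3
Sam Jones | 2
Tina Davis | 1
Rose Johnson | 1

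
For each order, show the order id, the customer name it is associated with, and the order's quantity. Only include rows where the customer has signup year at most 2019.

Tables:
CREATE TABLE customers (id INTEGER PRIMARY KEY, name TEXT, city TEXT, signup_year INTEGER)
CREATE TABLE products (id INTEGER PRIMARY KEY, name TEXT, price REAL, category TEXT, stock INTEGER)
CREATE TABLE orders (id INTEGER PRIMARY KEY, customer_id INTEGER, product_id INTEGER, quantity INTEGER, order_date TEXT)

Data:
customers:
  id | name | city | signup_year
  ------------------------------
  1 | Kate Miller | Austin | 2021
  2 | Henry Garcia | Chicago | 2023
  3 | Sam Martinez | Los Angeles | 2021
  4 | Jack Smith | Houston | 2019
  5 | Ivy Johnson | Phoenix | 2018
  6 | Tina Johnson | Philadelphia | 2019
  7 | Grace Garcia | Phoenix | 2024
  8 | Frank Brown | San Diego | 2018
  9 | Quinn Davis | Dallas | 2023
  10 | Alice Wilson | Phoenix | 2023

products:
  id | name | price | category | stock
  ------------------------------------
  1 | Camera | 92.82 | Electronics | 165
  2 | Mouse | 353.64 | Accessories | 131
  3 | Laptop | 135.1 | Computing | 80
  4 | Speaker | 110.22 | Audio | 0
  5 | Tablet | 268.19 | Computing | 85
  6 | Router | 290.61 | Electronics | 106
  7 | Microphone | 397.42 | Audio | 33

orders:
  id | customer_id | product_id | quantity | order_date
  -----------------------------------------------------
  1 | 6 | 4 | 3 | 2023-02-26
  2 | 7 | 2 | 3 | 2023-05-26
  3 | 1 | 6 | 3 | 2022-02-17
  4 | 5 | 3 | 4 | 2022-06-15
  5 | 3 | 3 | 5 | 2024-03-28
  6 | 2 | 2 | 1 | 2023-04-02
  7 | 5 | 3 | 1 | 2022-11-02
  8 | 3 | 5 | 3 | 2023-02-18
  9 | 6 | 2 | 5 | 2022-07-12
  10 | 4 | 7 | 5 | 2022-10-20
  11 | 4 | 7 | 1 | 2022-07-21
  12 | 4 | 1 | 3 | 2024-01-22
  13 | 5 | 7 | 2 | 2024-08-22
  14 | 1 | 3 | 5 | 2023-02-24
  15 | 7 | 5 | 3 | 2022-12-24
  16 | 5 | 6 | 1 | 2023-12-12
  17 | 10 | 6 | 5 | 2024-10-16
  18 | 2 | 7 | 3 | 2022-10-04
SELECT c.id, p.name AS customer, c.quantity FROM orders c JOIN customers p ON c.customer_id = p.id WHERE p.signup_year <= 2019

Execution result:
id | customer | quantity
1 | Tina Johnson | 3
4 | Ivy Johnson | 4
7 | Ivy Johnson | 1
9 | Tina Johnson | 5
10 | Jack Smith | 5
11 | Jack Smith | 1
12 | Jack Smith | 3
13 | Ivy Johnson | 2
16 | Ivy Johnson | 1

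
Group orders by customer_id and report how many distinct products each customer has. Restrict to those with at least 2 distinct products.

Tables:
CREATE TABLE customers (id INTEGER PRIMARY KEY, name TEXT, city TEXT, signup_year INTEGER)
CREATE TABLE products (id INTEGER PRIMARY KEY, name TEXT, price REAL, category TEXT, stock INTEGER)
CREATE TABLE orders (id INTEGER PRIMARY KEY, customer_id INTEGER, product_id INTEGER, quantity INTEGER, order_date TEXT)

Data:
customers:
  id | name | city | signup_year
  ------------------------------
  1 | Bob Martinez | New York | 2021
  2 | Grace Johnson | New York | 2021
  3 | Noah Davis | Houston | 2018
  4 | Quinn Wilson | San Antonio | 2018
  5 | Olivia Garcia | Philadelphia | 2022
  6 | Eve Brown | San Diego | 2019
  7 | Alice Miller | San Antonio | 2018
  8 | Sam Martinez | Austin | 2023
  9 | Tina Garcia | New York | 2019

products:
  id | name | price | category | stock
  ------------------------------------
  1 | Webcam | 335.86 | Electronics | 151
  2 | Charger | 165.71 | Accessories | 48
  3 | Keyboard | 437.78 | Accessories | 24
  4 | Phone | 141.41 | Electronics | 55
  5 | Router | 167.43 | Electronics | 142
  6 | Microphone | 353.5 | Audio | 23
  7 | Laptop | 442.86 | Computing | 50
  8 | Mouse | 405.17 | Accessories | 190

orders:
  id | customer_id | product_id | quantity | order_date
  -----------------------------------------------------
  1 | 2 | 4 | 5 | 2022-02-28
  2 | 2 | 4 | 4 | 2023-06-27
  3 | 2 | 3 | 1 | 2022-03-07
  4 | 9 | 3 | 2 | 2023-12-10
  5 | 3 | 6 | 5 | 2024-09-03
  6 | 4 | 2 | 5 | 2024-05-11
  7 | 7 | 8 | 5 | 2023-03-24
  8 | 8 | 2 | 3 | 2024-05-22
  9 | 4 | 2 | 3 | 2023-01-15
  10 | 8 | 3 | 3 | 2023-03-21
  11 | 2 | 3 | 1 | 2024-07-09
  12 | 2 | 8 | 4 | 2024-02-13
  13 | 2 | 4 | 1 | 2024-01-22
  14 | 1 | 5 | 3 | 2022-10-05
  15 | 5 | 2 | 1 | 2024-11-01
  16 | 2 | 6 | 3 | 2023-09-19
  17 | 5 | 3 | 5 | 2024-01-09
SELECT customer_id, COUNT(DISTINCT product_id) AS distinct_product_count FROM orders GROUP BY customer_id HAVING COUNT(DISTINCT product_id) >= 2

Execution result:
customer_id | distinct_product_count
2 | 4
5 | 2
8 | 2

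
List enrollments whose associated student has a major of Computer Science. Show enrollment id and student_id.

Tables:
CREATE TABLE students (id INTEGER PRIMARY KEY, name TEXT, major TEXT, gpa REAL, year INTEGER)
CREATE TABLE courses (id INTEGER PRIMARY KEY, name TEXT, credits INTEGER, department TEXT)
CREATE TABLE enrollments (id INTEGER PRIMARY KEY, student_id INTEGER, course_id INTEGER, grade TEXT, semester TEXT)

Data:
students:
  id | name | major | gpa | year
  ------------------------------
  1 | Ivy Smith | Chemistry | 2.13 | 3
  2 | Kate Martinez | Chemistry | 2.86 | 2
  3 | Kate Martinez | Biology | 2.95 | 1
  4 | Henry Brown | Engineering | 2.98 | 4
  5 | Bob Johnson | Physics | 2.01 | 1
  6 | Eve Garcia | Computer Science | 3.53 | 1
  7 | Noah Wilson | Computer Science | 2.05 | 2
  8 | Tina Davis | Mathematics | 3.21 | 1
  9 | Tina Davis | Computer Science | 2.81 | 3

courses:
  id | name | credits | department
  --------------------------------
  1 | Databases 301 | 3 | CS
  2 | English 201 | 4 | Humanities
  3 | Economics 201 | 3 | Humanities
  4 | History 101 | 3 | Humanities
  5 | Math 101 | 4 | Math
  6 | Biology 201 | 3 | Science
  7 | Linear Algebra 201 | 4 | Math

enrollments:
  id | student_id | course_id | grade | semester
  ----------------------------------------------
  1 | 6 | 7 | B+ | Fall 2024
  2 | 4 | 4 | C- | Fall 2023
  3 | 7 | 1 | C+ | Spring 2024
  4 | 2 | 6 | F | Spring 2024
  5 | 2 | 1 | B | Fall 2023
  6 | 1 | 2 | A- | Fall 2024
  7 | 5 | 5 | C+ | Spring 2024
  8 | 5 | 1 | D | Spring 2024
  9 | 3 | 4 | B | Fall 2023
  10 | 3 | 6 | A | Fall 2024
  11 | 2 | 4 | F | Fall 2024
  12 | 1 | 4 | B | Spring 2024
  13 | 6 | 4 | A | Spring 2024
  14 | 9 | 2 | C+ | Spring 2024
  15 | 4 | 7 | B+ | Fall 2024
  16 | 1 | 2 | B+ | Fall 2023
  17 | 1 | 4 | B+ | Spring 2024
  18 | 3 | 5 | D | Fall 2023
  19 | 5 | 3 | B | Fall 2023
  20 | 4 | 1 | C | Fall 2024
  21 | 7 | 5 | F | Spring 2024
SELECT id, student_id FROM enrollments WHERE student_id IN (SELECT id FROM students WHERE major = 'Computer Science')

Execution result:
id | student_id
1 | 6
3 | 7
13 | 6
14 | 9
21 | 7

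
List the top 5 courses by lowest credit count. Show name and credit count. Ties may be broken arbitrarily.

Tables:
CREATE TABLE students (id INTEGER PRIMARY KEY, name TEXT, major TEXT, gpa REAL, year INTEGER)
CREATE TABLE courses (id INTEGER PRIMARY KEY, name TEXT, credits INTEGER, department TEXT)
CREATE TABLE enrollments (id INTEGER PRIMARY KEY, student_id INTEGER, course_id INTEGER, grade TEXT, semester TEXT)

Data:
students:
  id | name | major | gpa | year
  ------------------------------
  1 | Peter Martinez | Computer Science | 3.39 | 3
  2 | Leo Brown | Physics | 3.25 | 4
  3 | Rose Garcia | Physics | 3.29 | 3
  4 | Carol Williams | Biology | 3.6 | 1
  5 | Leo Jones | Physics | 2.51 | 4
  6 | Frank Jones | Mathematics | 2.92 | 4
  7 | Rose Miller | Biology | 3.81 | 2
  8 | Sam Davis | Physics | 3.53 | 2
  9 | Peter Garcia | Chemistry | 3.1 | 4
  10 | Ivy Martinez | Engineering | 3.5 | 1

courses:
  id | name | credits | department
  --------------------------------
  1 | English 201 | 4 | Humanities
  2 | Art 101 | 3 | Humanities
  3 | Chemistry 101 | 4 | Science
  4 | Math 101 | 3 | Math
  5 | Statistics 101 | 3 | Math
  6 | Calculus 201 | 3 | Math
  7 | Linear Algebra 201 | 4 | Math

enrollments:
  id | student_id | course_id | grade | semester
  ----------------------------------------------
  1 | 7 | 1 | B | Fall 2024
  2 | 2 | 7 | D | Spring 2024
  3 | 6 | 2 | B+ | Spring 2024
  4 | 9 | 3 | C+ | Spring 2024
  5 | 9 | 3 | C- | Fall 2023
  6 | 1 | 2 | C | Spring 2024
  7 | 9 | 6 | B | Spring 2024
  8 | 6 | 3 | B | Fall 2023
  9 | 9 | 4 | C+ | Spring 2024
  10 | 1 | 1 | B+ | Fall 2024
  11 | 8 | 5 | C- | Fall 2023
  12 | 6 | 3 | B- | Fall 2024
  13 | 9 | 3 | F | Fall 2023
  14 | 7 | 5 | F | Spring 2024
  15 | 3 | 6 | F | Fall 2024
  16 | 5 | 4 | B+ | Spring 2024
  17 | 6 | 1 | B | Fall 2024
SELECT name, credits FROM courses ORDER BY credits ASC LIMIT 5

Execution result:
name | credits
Art 101 | 3
Math 101 | 3
Statistics 101 | 3
Calculus 201 | 3
English 201 | 4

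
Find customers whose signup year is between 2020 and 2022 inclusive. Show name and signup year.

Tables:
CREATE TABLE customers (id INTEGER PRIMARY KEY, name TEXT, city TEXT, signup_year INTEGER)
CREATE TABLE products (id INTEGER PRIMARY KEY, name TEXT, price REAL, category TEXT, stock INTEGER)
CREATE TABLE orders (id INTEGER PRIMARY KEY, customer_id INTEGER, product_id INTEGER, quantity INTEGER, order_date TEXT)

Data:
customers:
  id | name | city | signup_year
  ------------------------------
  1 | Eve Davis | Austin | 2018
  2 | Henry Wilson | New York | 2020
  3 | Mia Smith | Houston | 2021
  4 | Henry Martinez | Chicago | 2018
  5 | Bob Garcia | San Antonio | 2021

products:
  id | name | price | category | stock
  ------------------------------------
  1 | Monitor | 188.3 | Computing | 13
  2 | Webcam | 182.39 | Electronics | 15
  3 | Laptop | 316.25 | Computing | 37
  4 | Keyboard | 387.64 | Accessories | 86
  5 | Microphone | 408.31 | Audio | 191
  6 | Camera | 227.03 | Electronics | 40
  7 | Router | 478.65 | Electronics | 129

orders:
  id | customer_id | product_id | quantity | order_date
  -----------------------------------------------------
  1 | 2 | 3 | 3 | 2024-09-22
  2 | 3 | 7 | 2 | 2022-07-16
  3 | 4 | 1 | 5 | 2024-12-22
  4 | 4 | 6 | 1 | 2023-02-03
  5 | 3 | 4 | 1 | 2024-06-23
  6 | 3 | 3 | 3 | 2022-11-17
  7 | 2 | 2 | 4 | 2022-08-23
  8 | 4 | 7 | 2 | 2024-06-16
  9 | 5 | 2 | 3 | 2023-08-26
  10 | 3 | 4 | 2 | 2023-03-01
SELECT name, signup_year FROM customers WHERE signup_year BETWEEN 2020 AND 2022

Execution result:
name | signup_year
Henry Wilson | 2020
Mia Smith | 2021
Bob Garcia | 2021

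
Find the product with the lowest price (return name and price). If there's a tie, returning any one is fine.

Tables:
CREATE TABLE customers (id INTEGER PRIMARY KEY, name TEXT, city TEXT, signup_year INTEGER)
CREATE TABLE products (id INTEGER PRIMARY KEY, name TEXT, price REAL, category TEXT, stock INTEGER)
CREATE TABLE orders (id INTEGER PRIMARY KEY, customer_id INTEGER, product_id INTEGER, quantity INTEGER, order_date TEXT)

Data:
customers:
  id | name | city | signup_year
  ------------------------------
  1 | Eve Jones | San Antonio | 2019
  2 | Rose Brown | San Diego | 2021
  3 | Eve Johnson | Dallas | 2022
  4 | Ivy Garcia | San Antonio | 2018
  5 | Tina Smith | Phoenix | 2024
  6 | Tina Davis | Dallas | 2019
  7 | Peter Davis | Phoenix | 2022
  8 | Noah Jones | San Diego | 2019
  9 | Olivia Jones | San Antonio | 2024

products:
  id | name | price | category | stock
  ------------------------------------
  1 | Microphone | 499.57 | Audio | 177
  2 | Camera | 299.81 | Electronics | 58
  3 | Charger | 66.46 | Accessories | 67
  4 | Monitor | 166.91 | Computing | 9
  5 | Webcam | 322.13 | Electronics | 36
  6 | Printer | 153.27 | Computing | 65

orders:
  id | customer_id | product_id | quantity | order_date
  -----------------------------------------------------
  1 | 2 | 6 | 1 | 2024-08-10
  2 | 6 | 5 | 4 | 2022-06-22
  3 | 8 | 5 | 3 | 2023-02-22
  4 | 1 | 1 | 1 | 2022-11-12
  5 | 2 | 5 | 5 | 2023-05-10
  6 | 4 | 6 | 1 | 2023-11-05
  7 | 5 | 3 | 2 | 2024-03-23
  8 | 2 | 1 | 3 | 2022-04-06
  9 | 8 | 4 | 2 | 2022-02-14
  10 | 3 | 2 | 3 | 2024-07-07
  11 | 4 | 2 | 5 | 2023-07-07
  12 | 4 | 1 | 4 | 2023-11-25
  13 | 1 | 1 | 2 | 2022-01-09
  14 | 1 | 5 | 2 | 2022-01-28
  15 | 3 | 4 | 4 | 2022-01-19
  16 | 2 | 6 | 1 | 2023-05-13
SELECT name, price FROM products ORDER BY price ASC LIMIT 1

Execution result:
name | price
Charger | 66.46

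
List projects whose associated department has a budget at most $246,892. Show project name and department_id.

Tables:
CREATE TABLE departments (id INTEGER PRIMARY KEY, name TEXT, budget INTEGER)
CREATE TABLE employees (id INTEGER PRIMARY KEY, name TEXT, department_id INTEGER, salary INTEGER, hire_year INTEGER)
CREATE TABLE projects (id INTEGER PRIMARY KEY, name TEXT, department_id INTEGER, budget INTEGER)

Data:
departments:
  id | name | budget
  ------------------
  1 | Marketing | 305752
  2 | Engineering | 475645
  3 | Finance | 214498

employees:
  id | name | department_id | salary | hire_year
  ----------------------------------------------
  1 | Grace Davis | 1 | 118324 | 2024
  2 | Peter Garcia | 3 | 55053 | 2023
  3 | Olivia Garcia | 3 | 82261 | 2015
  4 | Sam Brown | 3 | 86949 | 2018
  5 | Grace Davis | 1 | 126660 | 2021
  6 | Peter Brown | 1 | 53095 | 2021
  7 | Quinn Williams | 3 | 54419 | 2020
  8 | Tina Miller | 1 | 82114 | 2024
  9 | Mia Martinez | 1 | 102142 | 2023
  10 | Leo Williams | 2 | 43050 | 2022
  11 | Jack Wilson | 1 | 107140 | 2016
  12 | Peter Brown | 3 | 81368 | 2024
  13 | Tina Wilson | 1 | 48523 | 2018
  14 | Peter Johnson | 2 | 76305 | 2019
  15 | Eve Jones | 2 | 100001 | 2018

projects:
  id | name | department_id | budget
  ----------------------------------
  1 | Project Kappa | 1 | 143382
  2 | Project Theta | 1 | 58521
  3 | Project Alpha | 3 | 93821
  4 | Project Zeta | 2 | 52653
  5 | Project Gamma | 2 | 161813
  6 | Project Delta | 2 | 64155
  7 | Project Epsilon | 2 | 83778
SELECT name, department_id FROM projects WHERE department_id IN (SELECT id FROM departments WHERE budget <= 246892)

Execution result:
name | department_id
Project Alpha | 3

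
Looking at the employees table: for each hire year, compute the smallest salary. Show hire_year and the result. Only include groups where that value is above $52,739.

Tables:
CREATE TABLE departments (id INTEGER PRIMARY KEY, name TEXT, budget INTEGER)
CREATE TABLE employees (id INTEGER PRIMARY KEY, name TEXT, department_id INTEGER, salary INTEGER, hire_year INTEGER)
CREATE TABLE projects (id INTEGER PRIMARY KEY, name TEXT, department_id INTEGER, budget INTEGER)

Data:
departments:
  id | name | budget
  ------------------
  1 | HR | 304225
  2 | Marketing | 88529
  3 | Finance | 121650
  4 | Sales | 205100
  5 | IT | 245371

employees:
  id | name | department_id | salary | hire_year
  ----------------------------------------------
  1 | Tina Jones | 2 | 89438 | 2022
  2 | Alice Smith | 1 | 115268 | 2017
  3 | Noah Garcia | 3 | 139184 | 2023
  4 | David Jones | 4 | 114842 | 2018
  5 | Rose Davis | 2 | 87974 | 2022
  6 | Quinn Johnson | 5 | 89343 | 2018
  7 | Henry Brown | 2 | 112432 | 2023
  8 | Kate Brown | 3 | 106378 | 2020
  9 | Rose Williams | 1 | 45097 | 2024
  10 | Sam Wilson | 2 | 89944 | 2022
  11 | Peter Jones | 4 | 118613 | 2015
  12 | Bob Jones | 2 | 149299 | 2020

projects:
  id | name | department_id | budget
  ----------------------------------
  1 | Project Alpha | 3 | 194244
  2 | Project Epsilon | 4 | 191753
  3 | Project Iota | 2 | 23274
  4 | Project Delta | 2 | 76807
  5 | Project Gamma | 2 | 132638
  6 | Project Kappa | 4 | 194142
SELECT hire_year, MIN(salary) AS min_salary FROM employees GROUP BY hire_year HAVING MIN(salary) > 52739

Execution result:
hire_year | min_salary
2015 | 118613
2017 | 115268
2018 | 89343
2020 | 106378
2022 | 87974
2023 | 112432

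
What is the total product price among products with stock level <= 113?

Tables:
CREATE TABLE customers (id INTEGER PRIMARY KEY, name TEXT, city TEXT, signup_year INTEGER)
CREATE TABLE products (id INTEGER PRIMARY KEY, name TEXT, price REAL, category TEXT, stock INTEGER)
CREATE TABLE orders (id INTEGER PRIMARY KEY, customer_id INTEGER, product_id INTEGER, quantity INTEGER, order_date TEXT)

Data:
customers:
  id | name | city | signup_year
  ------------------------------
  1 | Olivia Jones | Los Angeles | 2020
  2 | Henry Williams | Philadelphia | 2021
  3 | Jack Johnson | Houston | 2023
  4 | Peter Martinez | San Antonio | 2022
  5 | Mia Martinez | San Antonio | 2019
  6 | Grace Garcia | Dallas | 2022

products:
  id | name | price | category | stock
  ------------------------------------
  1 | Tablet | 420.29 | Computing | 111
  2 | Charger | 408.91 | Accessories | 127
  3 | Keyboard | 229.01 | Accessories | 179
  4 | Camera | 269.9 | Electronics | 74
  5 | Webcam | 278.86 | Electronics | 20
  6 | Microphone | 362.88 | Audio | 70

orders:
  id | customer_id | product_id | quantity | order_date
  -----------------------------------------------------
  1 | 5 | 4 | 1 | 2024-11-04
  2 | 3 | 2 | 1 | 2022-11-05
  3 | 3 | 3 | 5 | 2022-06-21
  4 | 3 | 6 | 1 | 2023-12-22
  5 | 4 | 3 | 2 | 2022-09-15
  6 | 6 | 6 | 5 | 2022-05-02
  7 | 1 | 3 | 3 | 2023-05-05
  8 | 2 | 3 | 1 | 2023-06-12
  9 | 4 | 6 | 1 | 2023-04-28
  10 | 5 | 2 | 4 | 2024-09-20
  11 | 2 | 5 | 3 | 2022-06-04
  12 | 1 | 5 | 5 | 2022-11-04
SELECT SUM(price) FROM products WHERE stock <= 113

Execution result:
1331.93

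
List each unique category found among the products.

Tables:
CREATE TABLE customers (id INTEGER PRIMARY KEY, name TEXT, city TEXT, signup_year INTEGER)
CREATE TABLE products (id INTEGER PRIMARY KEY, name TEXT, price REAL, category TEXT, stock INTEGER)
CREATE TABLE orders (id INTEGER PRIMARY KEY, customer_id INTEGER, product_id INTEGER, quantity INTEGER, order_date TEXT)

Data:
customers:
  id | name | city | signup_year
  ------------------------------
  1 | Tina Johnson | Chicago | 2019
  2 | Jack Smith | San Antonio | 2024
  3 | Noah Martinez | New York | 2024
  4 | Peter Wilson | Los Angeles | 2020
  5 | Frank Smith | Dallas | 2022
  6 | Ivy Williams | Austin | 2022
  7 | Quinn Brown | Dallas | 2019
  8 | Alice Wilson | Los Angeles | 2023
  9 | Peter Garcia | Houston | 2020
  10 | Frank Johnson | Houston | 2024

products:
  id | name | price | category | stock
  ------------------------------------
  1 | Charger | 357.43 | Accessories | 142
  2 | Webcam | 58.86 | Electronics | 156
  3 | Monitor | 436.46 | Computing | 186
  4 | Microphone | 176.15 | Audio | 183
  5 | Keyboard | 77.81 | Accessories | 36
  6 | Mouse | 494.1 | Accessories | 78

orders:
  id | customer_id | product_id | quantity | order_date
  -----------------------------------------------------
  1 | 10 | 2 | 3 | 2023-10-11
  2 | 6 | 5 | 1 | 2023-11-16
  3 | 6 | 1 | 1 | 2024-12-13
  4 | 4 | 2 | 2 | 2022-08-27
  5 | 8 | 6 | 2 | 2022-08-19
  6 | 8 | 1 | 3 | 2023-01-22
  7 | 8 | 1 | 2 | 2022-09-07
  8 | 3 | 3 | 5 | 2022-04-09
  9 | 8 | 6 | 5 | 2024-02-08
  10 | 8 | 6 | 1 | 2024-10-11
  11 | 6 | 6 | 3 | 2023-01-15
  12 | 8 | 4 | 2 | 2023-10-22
SELECT DISTINCT category FROM products

Execution result:
category
Accessories
Electronics
Computing
Audio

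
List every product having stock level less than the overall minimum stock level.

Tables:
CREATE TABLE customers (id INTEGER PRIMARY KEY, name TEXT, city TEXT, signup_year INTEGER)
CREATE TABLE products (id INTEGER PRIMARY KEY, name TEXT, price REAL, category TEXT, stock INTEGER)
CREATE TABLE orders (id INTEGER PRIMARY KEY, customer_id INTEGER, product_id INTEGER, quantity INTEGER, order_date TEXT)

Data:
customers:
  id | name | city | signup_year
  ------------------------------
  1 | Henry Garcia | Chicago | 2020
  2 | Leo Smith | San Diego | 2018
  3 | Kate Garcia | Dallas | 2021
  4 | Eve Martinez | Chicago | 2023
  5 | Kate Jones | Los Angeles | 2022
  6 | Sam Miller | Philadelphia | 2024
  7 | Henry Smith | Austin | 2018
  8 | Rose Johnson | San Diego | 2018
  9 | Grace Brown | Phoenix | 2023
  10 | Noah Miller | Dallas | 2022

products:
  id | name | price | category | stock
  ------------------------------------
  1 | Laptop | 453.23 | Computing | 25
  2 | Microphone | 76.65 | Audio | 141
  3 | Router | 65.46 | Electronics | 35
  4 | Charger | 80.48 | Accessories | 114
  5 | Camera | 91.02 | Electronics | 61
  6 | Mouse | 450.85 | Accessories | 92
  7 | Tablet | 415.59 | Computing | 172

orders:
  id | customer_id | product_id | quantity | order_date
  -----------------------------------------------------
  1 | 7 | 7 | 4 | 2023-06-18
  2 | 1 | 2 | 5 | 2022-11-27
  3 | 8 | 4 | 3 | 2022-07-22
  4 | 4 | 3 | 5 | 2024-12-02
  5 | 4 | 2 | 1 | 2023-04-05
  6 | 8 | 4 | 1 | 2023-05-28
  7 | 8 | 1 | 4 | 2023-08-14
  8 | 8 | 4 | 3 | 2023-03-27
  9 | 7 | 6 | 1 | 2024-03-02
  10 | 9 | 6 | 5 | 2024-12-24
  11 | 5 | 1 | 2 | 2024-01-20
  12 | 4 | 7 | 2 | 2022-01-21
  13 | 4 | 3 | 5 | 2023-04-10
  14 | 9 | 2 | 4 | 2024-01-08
SELECT name, stock FROM products WHERE stock < (SELECT MIN(stock) FROM products)

Execution result:
(no rows)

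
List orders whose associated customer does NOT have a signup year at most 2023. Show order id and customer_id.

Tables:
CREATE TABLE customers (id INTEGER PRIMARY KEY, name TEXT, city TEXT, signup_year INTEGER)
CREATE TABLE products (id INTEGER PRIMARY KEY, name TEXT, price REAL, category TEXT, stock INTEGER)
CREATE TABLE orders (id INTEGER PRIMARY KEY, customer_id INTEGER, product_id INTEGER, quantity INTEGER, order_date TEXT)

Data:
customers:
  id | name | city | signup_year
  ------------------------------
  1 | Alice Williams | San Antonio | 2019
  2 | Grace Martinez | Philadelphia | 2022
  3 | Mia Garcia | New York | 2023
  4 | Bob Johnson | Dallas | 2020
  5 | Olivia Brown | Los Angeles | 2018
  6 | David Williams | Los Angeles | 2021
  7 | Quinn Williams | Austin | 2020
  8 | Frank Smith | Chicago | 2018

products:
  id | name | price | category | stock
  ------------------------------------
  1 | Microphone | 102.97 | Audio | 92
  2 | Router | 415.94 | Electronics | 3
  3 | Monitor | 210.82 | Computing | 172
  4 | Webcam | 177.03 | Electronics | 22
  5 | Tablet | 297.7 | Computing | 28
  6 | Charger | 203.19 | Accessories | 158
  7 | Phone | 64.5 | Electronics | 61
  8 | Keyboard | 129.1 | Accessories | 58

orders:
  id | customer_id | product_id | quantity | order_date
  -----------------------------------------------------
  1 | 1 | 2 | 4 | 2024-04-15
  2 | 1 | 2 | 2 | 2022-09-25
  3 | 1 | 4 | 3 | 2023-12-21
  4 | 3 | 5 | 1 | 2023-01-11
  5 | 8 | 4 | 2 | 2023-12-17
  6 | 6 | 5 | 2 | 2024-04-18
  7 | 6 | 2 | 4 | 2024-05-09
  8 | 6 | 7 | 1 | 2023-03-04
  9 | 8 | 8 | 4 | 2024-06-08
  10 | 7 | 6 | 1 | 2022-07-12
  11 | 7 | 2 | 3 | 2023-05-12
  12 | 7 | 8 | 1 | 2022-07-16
SELECT id, customer_id FROM orders WHERE customer_id NOT IN (SELECT id FROM customers WHERE signup_year <= 2023)

Execution result:
(no rows)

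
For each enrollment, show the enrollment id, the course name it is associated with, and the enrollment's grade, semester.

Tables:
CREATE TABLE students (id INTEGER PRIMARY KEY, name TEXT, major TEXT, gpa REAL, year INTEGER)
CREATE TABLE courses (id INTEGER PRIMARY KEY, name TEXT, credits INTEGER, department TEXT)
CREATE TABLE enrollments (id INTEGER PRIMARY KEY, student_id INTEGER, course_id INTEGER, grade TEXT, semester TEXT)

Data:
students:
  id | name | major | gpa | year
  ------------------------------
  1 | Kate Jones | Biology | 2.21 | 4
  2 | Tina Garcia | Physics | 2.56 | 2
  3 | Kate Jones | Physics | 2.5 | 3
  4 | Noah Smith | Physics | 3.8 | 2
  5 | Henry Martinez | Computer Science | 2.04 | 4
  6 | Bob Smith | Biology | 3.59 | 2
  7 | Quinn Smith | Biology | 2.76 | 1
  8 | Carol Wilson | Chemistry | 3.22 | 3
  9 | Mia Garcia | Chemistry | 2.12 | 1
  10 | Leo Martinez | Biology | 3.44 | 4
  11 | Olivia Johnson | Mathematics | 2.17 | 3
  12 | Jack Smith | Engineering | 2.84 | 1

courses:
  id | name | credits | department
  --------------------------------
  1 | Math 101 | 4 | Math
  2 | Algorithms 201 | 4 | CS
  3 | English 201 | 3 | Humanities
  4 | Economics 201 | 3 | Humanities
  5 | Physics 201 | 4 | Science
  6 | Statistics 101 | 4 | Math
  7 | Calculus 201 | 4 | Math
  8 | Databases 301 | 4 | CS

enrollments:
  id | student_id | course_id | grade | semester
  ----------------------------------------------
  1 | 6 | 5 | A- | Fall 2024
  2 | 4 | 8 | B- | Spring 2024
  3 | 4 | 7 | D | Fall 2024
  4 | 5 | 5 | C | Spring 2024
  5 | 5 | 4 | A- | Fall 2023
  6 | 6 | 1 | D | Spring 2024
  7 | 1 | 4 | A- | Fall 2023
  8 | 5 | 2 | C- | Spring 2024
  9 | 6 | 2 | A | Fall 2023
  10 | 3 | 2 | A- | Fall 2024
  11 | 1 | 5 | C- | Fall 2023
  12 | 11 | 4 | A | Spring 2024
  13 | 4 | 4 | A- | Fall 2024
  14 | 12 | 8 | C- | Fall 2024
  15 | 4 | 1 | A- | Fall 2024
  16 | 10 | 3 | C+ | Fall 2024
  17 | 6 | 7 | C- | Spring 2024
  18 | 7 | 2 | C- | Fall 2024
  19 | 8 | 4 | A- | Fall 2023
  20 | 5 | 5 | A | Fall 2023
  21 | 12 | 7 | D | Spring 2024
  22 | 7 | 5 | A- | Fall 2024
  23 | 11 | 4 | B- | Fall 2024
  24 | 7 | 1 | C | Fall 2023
SELECT c.id, p.name AS course, c.grade, c.semester FROM enrollments c JOIN courses p ON c.course_id = p.id

Execution result:
id | course | grade | semester
1 | Physics 201 | A- | Fall 2024
2 | Databases 301 | B- | Spring 2024
3 | Calculus 201 | D | Fall 2024
4 | Physics 201 | C | Spring 2024
5 | Economics 201 | A- | Fall 2023
6 | Math 101 | D | Spring 2024
7 | Economics 201 | A- | Fall 2023
8 | Algorithms 201 | C- | Spring 2024
9 | Algorithms 201 | A | Fall 2023
10 | Algorithms 201 | A- | Fall 2024
11 | Physics 201 | C- | Fall 2023
12 | Economics 201 | A | Spring 2024
13 | Economics 201 | A- | Fall 2024
14 | Databases 301 | C- | Fall 2024
15 | Math 101 | A- | Fall 2024
16 | English 201 | C+ | Fall 2024
17 | Calculus 201 | C- | Spring 2024
18 | Algorithms 201 | C- | Fall 2024
19 | Economics 201 | A- | Fall 2023
20 | Physics 201 | A | Fall 2023
21 | Calculus 201 | D | Spring 2024
22 | Physics 201 | A- | Fall 2024
23 | Economics 201 | B- | Fall 2024
24 | Math 101 | C | Fall 2023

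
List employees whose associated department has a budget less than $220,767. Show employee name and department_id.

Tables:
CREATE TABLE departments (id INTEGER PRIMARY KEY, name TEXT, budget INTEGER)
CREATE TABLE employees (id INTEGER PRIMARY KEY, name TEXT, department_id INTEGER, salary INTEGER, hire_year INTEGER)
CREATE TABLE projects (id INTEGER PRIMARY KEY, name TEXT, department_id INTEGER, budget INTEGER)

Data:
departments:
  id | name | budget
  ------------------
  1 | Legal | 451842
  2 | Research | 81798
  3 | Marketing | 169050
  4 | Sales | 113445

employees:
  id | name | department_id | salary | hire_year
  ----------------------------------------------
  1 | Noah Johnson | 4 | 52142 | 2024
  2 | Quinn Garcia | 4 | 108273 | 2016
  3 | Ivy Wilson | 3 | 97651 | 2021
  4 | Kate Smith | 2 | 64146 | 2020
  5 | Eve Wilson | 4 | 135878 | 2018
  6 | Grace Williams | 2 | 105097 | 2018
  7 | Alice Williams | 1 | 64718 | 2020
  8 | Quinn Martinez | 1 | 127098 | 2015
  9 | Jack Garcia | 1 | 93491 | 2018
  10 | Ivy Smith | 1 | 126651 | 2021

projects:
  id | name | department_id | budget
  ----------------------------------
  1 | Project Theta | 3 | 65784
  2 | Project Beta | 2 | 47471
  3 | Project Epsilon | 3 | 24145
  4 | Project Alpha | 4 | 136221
SELECT name, department_id FROM employees WHERE department_id IN (SELECT id FROM departments WHERE budget < 220767)

Execution result:
name | department_id
Noah Johnson | 4
Quinn Garcia | 4
Ivy Wilson | 3
Kate Smith | 2
Eve Wilson | 4
Grace Williams | 2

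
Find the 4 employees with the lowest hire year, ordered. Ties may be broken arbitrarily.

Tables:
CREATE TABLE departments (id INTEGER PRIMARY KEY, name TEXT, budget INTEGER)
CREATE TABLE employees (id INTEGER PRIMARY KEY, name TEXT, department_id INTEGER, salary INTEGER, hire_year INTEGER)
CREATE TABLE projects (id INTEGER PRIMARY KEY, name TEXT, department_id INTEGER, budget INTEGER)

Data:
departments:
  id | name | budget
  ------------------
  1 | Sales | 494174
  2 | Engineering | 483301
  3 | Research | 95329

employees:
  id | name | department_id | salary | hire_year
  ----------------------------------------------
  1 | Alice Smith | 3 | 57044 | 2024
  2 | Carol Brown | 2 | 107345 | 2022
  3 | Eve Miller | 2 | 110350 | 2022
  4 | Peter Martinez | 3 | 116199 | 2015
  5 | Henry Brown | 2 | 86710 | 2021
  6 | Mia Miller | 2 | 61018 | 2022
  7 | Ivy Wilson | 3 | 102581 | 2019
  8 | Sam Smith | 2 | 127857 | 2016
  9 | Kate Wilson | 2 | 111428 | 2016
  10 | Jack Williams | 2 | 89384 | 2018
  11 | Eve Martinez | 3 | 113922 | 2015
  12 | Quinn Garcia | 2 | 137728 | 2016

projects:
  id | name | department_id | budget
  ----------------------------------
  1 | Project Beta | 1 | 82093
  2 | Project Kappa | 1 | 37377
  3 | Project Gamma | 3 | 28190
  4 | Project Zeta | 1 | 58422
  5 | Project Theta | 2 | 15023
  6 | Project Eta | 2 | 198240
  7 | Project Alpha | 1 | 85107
SELECT name, hire_year FROM employees ORDER BY hire_year ASC LIMIT 4

Execution result:
name | hire_year
Peter Martinez | 2015
Eve Martinez | 2015
Sam Smith | 2016
Kate Wilson | 2016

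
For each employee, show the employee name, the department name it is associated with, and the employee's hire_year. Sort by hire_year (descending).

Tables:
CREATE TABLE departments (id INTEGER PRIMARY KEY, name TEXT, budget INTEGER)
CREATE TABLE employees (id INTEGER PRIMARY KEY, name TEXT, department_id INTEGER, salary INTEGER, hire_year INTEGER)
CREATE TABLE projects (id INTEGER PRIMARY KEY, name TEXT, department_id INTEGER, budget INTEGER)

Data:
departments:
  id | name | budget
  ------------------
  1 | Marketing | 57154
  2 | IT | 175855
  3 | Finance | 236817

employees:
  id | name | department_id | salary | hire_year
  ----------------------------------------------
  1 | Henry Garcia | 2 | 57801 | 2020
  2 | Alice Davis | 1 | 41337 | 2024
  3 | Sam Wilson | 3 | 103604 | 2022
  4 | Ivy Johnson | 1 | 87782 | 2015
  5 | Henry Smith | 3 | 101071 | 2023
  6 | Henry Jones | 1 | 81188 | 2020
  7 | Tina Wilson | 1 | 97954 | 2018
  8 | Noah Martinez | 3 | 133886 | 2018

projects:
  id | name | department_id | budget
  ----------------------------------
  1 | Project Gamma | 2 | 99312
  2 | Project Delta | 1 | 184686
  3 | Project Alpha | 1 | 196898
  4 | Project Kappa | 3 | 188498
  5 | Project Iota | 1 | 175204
SELECT c.name, p.name AS department, c.hire_year FROM employees c JOIN departments p ON c.department_id = p.id ORDER BY c.hire_year DESC

Execution result:
name | department | hire_year
Alice Davis | Marketing | 2024
Henry Smith | Finance | 2023
Sam Wilson | Finance | 2022
Henry Garcia | IT | 2020
Henry Jones | Marketing | 2020
Tina Wilson | Marketing | 2018
Noah Martinez | Finance | 2018
Ivy Johnson | Marketing | 2015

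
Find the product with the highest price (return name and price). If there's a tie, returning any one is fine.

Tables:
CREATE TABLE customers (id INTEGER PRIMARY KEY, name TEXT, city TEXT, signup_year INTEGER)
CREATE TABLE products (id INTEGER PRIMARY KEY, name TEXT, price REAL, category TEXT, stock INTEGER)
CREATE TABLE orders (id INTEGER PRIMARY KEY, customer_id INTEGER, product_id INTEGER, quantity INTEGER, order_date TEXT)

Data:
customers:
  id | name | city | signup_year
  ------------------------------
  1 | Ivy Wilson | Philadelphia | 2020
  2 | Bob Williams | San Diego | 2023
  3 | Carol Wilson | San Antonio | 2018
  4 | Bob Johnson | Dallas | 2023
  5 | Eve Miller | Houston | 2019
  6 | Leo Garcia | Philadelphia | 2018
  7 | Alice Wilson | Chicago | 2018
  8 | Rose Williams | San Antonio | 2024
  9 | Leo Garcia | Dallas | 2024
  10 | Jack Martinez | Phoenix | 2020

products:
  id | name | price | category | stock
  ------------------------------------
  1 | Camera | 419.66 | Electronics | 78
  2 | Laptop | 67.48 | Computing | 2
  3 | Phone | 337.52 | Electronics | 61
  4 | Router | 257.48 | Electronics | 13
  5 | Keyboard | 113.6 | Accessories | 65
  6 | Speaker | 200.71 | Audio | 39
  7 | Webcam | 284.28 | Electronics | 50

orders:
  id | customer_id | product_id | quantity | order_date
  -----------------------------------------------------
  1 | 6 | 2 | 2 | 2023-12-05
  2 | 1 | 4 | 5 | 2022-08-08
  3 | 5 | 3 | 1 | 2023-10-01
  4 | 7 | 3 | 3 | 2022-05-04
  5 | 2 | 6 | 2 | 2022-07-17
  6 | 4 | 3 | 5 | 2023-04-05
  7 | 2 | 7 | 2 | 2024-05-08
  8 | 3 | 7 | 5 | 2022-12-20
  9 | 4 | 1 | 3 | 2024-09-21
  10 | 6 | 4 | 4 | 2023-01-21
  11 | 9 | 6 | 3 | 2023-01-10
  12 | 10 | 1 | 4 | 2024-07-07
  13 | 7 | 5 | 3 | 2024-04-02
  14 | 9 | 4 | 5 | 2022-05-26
SELECT name, price FROM products ORDER BY price DESC LIMIT 1

Execution result:
name | price
Camera | 419.66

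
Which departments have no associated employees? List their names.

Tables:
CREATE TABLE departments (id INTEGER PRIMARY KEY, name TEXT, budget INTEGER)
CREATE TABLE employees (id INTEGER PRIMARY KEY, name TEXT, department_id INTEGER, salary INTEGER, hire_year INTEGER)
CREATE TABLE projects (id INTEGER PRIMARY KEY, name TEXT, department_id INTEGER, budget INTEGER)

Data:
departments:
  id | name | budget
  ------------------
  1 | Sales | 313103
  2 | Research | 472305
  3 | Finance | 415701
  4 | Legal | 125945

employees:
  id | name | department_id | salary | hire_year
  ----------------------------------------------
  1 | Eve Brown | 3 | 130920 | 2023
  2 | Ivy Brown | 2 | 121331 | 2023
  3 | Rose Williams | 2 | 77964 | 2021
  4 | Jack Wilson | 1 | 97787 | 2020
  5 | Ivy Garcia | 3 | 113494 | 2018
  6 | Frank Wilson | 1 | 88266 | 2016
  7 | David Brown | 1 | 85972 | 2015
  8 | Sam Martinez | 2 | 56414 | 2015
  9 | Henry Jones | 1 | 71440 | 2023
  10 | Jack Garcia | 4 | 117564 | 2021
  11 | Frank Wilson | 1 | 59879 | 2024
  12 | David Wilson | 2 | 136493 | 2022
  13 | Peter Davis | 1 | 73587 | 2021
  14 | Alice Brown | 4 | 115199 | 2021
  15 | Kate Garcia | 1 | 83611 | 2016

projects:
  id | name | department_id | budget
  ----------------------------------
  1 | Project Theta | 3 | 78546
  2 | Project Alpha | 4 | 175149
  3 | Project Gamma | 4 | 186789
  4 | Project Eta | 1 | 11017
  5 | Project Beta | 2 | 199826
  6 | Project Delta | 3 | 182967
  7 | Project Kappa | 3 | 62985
SELECT p.name FROM departments p LEFT JOIN employees c ON c.department_id = p.id WHERE c.id IS NULL

Execution result:
(no rows)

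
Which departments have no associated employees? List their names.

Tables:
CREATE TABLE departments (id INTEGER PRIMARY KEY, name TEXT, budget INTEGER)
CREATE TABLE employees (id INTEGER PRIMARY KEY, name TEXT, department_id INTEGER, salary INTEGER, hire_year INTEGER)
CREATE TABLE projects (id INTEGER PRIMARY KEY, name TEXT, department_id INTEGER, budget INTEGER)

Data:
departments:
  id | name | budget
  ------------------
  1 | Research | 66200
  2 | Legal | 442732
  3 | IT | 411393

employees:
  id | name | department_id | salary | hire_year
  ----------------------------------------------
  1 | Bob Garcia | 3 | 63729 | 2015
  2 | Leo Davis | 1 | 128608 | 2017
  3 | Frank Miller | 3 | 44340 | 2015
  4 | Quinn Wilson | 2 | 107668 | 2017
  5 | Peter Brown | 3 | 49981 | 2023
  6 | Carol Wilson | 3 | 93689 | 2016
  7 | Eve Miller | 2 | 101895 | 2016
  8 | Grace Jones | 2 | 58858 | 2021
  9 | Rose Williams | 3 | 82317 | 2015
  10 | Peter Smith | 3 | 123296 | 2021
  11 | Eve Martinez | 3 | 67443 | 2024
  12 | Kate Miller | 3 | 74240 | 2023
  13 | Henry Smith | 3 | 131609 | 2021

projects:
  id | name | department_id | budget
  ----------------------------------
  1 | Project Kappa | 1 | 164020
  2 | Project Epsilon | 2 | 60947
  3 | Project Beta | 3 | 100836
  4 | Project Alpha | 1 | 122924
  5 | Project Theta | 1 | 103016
SELECT p.name FROM departments p LEFT JOIN employees c ON c.department_id = p.id WHERE c.id IS NULL

Execution result:
(no rows)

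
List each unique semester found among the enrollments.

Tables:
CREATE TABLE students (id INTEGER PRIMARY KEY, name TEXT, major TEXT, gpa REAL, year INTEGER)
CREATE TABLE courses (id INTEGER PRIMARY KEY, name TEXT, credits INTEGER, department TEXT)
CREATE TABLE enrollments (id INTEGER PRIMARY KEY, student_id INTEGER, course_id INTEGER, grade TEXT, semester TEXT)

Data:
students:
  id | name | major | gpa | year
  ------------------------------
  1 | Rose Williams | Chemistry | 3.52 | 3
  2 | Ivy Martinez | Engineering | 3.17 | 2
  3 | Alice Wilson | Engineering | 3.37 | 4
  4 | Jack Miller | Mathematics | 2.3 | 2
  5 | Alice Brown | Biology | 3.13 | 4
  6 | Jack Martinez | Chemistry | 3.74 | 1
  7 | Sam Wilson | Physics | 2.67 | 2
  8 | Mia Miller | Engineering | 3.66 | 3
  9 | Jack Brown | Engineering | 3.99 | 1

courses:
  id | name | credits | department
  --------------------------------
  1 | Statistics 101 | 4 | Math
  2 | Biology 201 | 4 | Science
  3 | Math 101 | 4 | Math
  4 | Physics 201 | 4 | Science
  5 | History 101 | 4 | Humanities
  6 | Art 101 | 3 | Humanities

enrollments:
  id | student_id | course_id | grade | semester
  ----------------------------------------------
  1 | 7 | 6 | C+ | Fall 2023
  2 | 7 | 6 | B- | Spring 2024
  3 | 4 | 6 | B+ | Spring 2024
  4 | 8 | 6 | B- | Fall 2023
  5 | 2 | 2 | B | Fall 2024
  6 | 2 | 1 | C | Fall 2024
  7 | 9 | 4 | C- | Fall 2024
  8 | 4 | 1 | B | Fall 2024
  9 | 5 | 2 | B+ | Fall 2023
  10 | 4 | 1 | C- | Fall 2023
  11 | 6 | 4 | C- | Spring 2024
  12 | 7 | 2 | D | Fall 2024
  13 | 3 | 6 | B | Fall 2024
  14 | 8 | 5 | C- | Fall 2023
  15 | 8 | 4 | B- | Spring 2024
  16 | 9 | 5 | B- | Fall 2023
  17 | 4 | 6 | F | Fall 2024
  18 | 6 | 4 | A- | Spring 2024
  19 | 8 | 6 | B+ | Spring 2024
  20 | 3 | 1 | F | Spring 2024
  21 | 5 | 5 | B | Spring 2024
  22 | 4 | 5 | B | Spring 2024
SELECT DISTINCT semester FROM enrollments

Execution result:
semester
Fall 2023
Spring 2024
Fall 2024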